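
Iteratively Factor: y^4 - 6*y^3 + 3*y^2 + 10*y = (y - 5)*(y^3 - y^2 - 2*y) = (y - 5)*(y - 2)*(y^2 + y) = y*(y - 5)*(y - 2)*(y + 1)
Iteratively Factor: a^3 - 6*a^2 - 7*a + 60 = (a - 5)*(a^2 - a - 12) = (a - 5)*(a + 3)*(a - 4)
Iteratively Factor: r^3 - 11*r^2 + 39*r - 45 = (r - 3)*(r^2 - 8*r + 15) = (r - 3)^2*(r - 5)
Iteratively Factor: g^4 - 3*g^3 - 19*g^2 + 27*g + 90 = (g - 5)*(g^3 + 2*g^2 - 9*g - 18) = (g - 5)*(g + 3)*(g^2 - g - 6) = (g - 5)*(g + 2)*(g + 3)*(g - 3)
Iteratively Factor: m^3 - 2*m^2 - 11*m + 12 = (m - 4)*(m^2 + 2*m - 3) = (m - 4)*(m - 1)*(m + 3)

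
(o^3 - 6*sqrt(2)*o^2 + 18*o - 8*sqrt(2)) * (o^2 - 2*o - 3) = o^5 - 6*sqrt(2)*o^4 - 2*o^4 + 15*o^3 + 12*sqrt(2)*o^3 - 36*o^2 + 10*sqrt(2)*o^2 - 54*o + 16*sqrt(2)*o + 24*sqrt(2)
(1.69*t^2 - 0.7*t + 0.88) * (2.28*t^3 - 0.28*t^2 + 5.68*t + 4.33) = 3.8532*t^5 - 2.0692*t^4 + 11.8016*t^3 + 3.0953*t^2 + 1.9674*t + 3.8104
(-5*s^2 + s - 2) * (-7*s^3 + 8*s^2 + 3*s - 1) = 35*s^5 - 47*s^4 + 7*s^3 - 8*s^2 - 7*s + 2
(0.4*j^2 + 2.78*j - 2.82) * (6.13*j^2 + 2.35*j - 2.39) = 2.452*j^4 + 17.9814*j^3 - 11.7096*j^2 - 13.2712*j + 6.7398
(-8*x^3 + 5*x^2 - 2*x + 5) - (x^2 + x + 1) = -8*x^3 + 4*x^2 - 3*x + 4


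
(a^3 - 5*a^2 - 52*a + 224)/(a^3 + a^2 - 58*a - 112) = (a - 4)/(a + 2)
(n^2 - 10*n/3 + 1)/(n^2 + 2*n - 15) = (n - 1/3)/(n + 5)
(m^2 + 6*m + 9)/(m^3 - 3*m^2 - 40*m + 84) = (m^2 + 6*m + 9)/(m^3 - 3*m^2 - 40*m + 84)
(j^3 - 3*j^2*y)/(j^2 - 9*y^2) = j^2/(j + 3*y)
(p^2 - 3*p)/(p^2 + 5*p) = (p - 3)/(p + 5)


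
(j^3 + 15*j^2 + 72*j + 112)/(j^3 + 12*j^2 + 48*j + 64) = (j + 7)/(j + 4)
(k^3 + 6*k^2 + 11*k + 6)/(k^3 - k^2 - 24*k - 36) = (k + 1)/(k - 6)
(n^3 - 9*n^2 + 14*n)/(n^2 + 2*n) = (n^2 - 9*n + 14)/(n + 2)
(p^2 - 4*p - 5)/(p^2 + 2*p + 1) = (p - 5)/(p + 1)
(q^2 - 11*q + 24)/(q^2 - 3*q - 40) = (q - 3)/(q + 5)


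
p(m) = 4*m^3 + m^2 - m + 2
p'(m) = 12*m^2 + 2*m - 1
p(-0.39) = 2.30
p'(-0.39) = 0.05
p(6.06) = 922.84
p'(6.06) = 451.80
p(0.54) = 2.38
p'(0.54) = 3.58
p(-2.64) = -61.99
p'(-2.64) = 77.36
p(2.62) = 78.18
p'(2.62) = 86.61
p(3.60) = 197.98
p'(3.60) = 161.72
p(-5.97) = -807.49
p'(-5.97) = 414.75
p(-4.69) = -383.96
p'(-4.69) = 253.57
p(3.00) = 116.00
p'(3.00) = 113.00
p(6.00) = 896.00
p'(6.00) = 443.00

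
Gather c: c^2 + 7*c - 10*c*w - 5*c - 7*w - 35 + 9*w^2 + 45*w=c^2 + c*(2 - 10*w) + 9*w^2 + 38*w - 35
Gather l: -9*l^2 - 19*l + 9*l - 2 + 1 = -9*l^2 - 10*l - 1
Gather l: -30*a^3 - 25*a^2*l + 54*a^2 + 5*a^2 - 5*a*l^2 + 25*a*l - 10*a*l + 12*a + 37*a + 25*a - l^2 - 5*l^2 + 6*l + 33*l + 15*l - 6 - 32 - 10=-30*a^3 + 59*a^2 + 74*a + l^2*(-5*a - 6) + l*(-25*a^2 + 15*a + 54) - 48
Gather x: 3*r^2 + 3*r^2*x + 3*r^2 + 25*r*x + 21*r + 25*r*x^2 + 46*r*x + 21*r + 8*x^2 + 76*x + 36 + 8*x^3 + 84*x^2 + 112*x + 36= 6*r^2 + 42*r + 8*x^3 + x^2*(25*r + 92) + x*(3*r^2 + 71*r + 188) + 72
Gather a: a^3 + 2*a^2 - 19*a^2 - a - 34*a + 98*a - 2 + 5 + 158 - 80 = a^3 - 17*a^2 + 63*a + 81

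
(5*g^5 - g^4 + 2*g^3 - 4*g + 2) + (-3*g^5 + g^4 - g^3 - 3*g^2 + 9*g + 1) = 2*g^5 + g^3 - 3*g^2 + 5*g + 3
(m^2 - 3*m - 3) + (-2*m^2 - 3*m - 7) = -m^2 - 6*m - 10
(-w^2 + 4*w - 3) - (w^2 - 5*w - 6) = -2*w^2 + 9*w + 3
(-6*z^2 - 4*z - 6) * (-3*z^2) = 18*z^4 + 12*z^3 + 18*z^2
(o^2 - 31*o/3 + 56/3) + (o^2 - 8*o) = 2*o^2 - 55*o/3 + 56/3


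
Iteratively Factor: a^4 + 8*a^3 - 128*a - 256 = (a + 4)*(a^3 + 4*a^2 - 16*a - 64) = (a + 4)^2*(a^2 - 16) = (a + 4)^3*(a - 4)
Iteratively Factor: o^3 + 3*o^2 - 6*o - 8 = (o + 4)*(o^2 - o - 2) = (o - 2)*(o + 4)*(o + 1)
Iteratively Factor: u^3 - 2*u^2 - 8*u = (u - 4)*(u^2 + 2*u) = (u - 4)*(u + 2)*(u)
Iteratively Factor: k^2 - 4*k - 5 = (k - 5)*(k + 1)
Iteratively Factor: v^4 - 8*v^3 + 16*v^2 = (v - 4)*(v^3 - 4*v^2) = (v - 4)^2*(v^2) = v*(v - 4)^2*(v)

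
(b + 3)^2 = b^2 + 6*b + 9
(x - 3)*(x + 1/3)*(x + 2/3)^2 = x^4 - 4*x^3/3 - 37*x^2/9 - 68*x/27 - 4/9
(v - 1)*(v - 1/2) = v^2 - 3*v/2 + 1/2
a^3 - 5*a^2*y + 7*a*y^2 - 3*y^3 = (a - 3*y)*(a - y)^2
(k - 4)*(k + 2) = k^2 - 2*k - 8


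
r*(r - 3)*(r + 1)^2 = r^4 - r^3 - 5*r^2 - 3*r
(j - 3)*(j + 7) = j^2 + 4*j - 21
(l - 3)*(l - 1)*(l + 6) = l^3 + 2*l^2 - 21*l + 18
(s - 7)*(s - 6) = s^2 - 13*s + 42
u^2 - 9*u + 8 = (u - 8)*(u - 1)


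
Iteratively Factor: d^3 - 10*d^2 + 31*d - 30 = (d - 5)*(d^2 - 5*d + 6) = (d - 5)*(d - 2)*(d - 3)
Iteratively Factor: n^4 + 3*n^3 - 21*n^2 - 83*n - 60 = (n + 1)*(n^3 + 2*n^2 - 23*n - 60) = (n + 1)*(n + 3)*(n^2 - n - 20) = (n + 1)*(n + 3)*(n + 4)*(n - 5)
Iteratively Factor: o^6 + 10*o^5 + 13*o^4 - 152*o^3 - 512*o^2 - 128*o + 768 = (o - 1)*(o^5 + 11*o^4 + 24*o^3 - 128*o^2 - 640*o - 768) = (o - 1)*(o + 4)*(o^4 + 7*o^3 - 4*o^2 - 112*o - 192) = (o - 1)*(o + 3)*(o + 4)*(o^3 + 4*o^2 - 16*o - 64) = (o - 4)*(o - 1)*(o + 3)*(o + 4)*(o^2 + 8*o + 16) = (o - 4)*(o - 1)*(o + 3)*(o + 4)^2*(o + 4)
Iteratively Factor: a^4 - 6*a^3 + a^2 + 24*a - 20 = (a + 2)*(a^3 - 8*a^2 + 17*a - 10) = (a - 5)*(a + 2)*(a^2 - 3*a + 2) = (a - 5)*(a - 1)*(a + 2)*(a - 2)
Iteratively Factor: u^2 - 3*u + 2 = (u - 1)*(u - 2)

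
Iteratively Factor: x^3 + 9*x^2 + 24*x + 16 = (x + 1)*(x^2 + 8*x + 16) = (x + 1)*(x + 4)*(x + 4)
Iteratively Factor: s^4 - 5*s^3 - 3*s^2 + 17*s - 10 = (s + 2)*(s^3 - 7*s^2 + 11*s - 5) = (s - 1)*(s + 2)*(s^2 - 6*s + 5) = (s - 5)*(s - 1)*(s + 2)*(s - 1)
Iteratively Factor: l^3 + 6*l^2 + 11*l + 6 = (l + 3)*(l^2 + 3*l + 2) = (l + 2)*(l + 3)*(l + 1)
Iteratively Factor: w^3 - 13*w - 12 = (w + 1)*(w^2 - w - 12) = (w - 4)*(w + 1)*(w + 3)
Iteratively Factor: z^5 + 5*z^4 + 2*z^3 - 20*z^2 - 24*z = (z - 2)*(z^4 + 7*z^3 + 16*z^2 + 12*z) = (z - 2)*(z + 2)*(z^3 + 5*z^2 + 6*z) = z*(z - 2)*(z + 2)*(z^2 + 5*z + 6) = z*(z - 2)*(z + 2)*(z + 3)*(z + 2)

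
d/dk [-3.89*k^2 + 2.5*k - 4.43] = 2.5 - 7.78*k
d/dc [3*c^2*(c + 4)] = 3*c*(3*c + 8)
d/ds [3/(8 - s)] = 3/(s - 8)^2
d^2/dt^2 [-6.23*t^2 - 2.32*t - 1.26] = -12.4600000000000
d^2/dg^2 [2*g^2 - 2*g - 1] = 4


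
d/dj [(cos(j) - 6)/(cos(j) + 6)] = -12*sin(j)/(cos(j) + 6)^2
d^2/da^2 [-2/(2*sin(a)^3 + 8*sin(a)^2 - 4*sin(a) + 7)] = 4*(18*sin(a)^6 + 88*sin(a)^5 + 96*sin(a)^4 - 239*sin(a)^3 - 272*sin(a)^2 + 152*sin(a) + 40)/(2*sin(a)^3 + 8*sin(a)^2 - 4*sin(a) + 7)^3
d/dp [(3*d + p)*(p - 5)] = 3*d + 2*p - 5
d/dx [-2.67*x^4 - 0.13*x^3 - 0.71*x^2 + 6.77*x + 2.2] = -10.68*x^3 - 0.39*x^2 - 1.42*x + 6.77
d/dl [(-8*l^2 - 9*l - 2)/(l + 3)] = (-8*l^2 - 48*l - 25)/(l^2 + 6*l + 9)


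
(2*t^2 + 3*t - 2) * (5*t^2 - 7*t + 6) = 10*t^4 + t^3 - 19*t^2 + 32*t - 12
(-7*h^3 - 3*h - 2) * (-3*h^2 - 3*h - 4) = 21*h^5 + 21*h^4 + 37*h^3 + 15*h^2 + 18*h + 8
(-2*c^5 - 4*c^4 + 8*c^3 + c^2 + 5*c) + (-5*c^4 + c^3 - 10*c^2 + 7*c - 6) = -2*c^5 - 9*c^4 + 9*c^3 - 9*c^2 + 12*c - 6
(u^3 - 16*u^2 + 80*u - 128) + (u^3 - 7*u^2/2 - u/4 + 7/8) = 2*u^3 - 39*u^2/2 + 319*u/4 - 1017/8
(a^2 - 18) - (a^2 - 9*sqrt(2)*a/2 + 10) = 9*sqrt(2)*a/2 - 28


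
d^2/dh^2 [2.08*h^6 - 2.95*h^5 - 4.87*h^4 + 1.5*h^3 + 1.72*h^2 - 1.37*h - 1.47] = 62.4*h^4 - 59.0*h^3 - 58.44*h^2 + 9.0*h + 3.44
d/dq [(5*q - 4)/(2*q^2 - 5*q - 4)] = 2*(-5*q^2 + 8*q - 20)/(4*q^4 - 20*q^3 + 9*q^2 + 40*q + 16)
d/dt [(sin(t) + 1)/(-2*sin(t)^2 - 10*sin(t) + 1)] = (4*sin(t) - cos(2*t) + 12)*cos(t)/(10*sin(t) - cos(2*t))^2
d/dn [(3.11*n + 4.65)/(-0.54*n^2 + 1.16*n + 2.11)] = (1.6794*n^2 + 5.022*n + 1.1681)/(0.2916*n^4 - 1.2528*n^3 - 0.9332*n^2 + 4.8952*n + 4.4521)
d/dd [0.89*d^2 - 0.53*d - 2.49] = 1.78*d - 0.53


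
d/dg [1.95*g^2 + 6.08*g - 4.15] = 3.9*g + 6.08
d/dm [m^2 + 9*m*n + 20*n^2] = 2*m + 9*n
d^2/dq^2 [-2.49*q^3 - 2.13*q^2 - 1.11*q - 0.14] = -14.94*q - 4.26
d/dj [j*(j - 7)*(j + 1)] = 3*j^2 - 12*j - 7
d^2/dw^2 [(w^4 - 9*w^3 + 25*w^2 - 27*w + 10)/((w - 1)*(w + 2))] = 2*(w^3 + 6*w^2 + 12*w - 76)/(w^3 + 6*w^2 + 12*w + 8)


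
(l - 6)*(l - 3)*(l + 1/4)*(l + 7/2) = l^4 - 21*l^3/4 - 119*l^2/8 + 477*l/8 + 63/4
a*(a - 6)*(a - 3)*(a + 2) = a^4 - 7*a^3 + 36*a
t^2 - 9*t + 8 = (t - 8)*(t - 1)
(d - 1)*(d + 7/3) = d^2 + 4*d/3 - 7/3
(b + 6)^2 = b^2 + 12*b + 36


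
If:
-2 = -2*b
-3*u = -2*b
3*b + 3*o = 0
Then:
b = 1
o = -1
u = 2/3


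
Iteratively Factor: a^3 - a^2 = (a)*(a^2 - a) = a*(a - 1)*(a)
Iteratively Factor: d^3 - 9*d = (d)*(d^2 - 9) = d*(d - 3)*(d + 3)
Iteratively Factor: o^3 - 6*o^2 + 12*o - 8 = (o - 2)*(o^2 - 4*o + 4) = (o - 2)^2*(o - 2)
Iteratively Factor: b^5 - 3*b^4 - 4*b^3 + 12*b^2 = (b + 2)*(b^4 - 5*b^3 + 6*b^2) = (b - 3)*(b + 2)*(b^3 - 2*b^2) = (b - 3)*(b - 2)*(b + 2)*(b^2) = b*(b - 3)*(b - 2)*(b + 2)*(b)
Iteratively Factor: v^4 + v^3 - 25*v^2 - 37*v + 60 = (v + 3)*(v^3 - 2*v^2 - 19*v + 20) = (v - 1)*(v + 3)*(v^2 - v - 20) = (v - 1)*(v + 3)*(v + 4)*(v - 5)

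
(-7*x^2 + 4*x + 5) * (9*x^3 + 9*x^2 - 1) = -63*x^5 - 27*x^4 + 81*x^3 + 52*x^2 - 4*x - 5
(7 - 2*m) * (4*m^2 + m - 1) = -8*m^3 + 26*m^2 + 9*m - 7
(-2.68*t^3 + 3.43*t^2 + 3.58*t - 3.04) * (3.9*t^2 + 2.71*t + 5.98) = -10.452*t^5 + 6.1142*t^4 + 7.2309*t^3 + 18.3572*t^2 + 13.17*t - 18.1792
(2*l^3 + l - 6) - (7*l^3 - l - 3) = -5*l^3 + 2*l - 3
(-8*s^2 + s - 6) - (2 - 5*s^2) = -3*s^2 + s - 8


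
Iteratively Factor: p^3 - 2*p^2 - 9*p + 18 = (p - 2)*(p^2 - 9) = (p - 2)*(p + 3)*(p - 3)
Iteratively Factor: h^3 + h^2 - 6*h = (h + 3)*(h^2 - 2*h) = (h - 2)*(h + 3)*(h)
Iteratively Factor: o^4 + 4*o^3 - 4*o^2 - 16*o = (o - 2)*(o^3 + 6*o^2 + 8*o) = (o - 2)*(o + 2)*(o^2 + 4*o) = o*(o - 2)*(o + 2)*(o + 4)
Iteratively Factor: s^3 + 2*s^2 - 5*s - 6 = (s + 3)*(s^2 - s - 2) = (s + 1)*(s + 3)*(s - 2)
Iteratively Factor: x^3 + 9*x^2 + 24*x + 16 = (x + 1)*(x^2 + 8*x + 16) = (x + 1)*(x + 4)*(x + 4)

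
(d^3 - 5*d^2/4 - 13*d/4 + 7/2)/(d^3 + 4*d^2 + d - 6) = (4*d^2 - d - 14)/(4*(d^2 + 5*d + 6))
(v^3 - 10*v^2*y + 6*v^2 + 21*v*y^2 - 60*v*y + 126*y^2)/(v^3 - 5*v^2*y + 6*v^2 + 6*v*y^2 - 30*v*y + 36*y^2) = (-v + 7*y)/(-v + 2*y)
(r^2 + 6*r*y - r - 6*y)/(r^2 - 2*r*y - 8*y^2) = (-r^2 - 6*r*y + r + 6*y)/(-r^2 + 2*r*y + 8*y^2)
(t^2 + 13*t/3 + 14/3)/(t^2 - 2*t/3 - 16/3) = (3*t + 7)/(3*t - 8)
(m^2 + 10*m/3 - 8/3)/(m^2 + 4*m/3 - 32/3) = (3*m - 2)/(3*m - 8)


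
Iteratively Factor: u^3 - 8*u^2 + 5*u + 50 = (u - 5)*(u^2 - 3*u - 10) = (u - 5)^2*(u + 2)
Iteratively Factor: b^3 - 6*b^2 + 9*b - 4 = (b - 1)*(b^2 - 5*b + 4) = (b - 4)*(b - 1)*(b - 1)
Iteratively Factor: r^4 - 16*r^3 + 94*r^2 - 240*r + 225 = (r - 3)*(r^3 - 13*r^2 + 55*r - 75) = (r - 5)*(r - 3)*(r^2 - 8*r + 15) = (r - 5)^2*(r - 3)*(r - 3)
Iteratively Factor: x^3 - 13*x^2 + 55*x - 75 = (x - 3)*(x^2 - 10*x + 25) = (x - 5)*(x - 3)*(x - 5)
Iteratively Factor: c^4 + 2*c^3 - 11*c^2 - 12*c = (c)*(c^3 + 2*c^2 - 11*c - 12) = c*(c + 1)*(c^2 + c - 12) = c*(c - 3)*(c + 1)*(c + 4)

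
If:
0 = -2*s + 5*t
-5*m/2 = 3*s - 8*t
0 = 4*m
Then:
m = 0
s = 0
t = 0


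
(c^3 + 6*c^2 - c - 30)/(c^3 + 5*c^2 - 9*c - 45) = (c - 2)/(c - 3)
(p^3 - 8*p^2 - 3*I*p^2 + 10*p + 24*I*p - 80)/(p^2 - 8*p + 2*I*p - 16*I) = p - 5*I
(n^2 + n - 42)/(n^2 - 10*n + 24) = (n + 7)/(n - 4)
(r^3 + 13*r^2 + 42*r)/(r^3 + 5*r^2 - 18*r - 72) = r*(r + 7)/(r^2 - r - 12)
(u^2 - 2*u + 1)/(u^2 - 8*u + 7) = (u - 1)/(u - 7)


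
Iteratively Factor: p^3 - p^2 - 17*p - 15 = (p + 1)*(p^2 - 2*p - 15) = (p - 5)*(p + 1)*(p + 3)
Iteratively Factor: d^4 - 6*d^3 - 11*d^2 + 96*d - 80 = (d - 4)*(d^3 - 2*d^2 - 19*d + 20) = (d - 4)*(d - 1)*(d^2 - d - 20) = (d - 4)*(d - 1)*(d + 4)*(d - 5)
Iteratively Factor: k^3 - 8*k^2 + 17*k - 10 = (k - 5)*(k^2 - 3*k + 2) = (k - 5)*(k - 2)*(k - 1)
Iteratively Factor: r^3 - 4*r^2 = (r - 4)*(r^2) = r*(r - 4)*(r)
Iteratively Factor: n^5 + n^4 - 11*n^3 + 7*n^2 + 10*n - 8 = (n + 4)*(n^4 - 3*n^3 + n^2 + 3*n - 2) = (n - 1)*(n + 4)*(n^3 - 2*n^2 - n + 2) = (n - 2)*(n - 1)*(n + 4)*(n^2 - 1) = (n - 2)*(n - 1)^2*(n + 4)*(n + 1)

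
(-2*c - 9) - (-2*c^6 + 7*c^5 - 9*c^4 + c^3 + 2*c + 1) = 2*c^6 - 7*c^5 + 9*c^4 - c^3 - 4*c - 10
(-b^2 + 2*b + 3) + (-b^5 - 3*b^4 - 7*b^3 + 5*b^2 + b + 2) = -b^5 - 3*b^4 - 7*b^3 + 4*b^2 + 3*b + 5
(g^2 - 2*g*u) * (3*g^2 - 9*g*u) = 3*g^4 - 15*g^3*u + 18*g^2*u^2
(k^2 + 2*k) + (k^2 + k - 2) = 2*k^2 + 3*k - 2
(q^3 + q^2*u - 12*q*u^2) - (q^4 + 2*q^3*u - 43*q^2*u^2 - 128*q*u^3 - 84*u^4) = -q^4 - 2*q^3*u + q^3 + 43*q^2*u^2 + q^2*u + 128*q*u^3 - 12*q*u^2 + 84*u^4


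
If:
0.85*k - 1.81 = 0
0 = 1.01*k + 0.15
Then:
No Solution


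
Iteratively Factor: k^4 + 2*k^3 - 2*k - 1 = (k + 1)*(k^3 + k^2 - k - 1) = (k + 1)^2*(k^2 - 1) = (k + 1)^3*(k - 1)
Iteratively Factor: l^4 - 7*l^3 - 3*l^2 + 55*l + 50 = (l + 1)*(l^3 - 8*l^2 + 5*l + 50) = (l - 5)*(l + 1)*(l^2 - 3*l - 10) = (l - 5)^2*(l + 1)*(l + 2)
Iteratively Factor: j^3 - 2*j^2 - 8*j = (j - 4)*(j^2 + 2*j) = (j - 4)*(j + 2)*(j)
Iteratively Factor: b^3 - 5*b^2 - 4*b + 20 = (b - 2)*(b^2 - 3*b - 10) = (b - 5)*(b - 2)*(b + 2)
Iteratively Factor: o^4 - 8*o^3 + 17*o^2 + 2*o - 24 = (o - 2)*(o^3 - 6*o^2 + 5*o + 12) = (o - 2)*(o + 1)*(o^2 - 7*o + 12) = (o - 3)*(o - 2)*(o + 1)*(o - 4)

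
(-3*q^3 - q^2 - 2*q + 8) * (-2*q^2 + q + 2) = 6*q^5 - q^4 - 3*q^3 - 20*q^2 + 4*q + 16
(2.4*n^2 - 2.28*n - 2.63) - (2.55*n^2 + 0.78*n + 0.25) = -0.15*n^2 - 3.06*n - 2.88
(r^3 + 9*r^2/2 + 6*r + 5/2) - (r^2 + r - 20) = r^3 + 7*r^2/2 + 5*r + 45/2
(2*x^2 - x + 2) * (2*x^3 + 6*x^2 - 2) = 4*x^5 + 10*x^4 - 2*x^3 + 8*x^2 + 2*x - 4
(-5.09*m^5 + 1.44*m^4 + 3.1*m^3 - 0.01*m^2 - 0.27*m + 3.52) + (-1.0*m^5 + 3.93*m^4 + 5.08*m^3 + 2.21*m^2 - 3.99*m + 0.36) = -6.09*m^5 + 5.37*m^4 + 8.18*m^3 + 2.2*m^2 - 4.26*m + 3.88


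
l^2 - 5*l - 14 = (l - 7)*(l + 2)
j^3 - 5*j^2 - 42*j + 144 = (j - 8)*(j - 3)*(j + 6)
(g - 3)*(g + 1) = g^2 - 2*g - 3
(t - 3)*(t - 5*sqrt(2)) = t^2 - 5*sqrt(2)*t - 3*t + 15*sqrt(2)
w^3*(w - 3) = w^4 - 3*w^3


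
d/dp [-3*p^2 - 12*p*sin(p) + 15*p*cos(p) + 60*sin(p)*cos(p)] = -15*p*sin(p) - 12*p*cos(p) - 6*p - 12*sin(p) + 15*cos(p) + 60*cos(2*p)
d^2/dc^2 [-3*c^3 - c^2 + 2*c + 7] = -18*c - 2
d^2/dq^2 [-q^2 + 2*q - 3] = -2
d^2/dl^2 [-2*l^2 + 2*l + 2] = -4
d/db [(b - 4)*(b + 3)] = 2*b - 1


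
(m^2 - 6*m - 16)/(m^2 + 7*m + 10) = (m - 8)/(m + 5)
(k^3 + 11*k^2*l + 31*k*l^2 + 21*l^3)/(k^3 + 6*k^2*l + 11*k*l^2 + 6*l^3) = (k + 7*l)/(k + 2*l)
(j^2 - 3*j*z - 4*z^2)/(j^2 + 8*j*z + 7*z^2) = (j - 4*z)/(j + 7*z)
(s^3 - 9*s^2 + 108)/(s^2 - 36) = (s^2 - 3*s - 18)/(s + 6)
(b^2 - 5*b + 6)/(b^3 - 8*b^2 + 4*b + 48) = (b^2 - 5*b + 6)/(b^3 - 8*b^2 + 4*b + 48)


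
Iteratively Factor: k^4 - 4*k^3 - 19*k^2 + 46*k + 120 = (k + 3)*(k^3 - 7*k^2 + 2*k + 40) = (k - 5)*(k + 3)*(k^2 - 2*k - 8) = (k - 5)*(k - 4)*(k + 3)*(k + 2)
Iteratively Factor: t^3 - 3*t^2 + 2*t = (t)*(t^2 - 3*t + 2) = t*(t - 1)*(t - 2)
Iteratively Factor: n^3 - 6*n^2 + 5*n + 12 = (n - 3)*(n^2 - 3*n - 4) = (n - 4)*(n - 3)*(n + 1)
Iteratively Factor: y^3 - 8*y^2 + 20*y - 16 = (y - 2)*(y^2 - 6*y + 8) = (y - 2)^2*(y - 4)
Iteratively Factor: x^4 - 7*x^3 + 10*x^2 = (x)*(x^3 - 7*x^2 + 10*x) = x*(x - 5)*(x^2 - 2*x) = x*(x - 5)*(x - 2)*(x)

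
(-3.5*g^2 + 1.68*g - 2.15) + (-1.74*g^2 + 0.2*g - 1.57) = -5.24*g^2 + 1.88*g - 3.72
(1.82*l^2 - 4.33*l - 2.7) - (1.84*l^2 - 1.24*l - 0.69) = -0.02*l^2 - 3.09*l - 2.01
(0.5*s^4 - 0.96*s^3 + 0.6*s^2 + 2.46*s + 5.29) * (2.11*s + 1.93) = 1.055*s^5 - 1.0606*s^4 - 0.5868*s^3 + 6.3486*s^2 + 15.9097*s + 10.2097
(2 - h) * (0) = 0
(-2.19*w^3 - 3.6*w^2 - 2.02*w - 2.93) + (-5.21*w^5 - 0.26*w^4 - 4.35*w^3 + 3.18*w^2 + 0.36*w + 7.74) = -5.21*w^5 - 0.26*w^4 - 6.54*w^3 - 0.42*w^2 - 1.66*w + 4.81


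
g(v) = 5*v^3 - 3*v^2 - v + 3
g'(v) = 15*v^2 - 6*v - 1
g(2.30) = 45.66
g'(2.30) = 64.55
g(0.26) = 2.63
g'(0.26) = -1.55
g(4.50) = 393.38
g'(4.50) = 275.75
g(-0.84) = -1.24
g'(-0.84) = 14.62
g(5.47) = 726.10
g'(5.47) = 414.99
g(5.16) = 604.90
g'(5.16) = 367.42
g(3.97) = 264.60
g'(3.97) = 211.59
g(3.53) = 182.02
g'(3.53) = 164.73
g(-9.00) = -3876.00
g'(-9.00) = 1268.00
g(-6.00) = -1179.00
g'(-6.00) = 575.00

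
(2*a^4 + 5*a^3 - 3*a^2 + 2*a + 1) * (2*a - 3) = 4*a^5 + 4*a^4 - 21*a^3 + 13*a^2 - 4*a - 3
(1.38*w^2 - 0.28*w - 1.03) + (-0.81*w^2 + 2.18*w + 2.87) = 0.57*w^2 + 1.9*w + 1.84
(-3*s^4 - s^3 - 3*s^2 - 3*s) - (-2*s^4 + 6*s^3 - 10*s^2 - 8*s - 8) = -s^4 - 7*s^3 + 7*s^2 + 5*s + 8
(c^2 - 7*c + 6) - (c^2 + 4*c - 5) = 11 - 11*c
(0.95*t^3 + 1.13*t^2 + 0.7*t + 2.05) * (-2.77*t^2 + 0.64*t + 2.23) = -2.6315*t^5 - 2.5221*t^4 + 0.9027*t^3 - 2.7106*t^2 + 2.873*t + 4.5715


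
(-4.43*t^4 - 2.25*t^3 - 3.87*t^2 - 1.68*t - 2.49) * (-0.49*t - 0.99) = 2.1707*t^5 + 5.4882*t^4 + 4.1238*t^3 + 4.6545*t^2 + 2.8833*t + 2.4651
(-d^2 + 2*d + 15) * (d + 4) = -d^3 - 2*d^2 + 23*d + 60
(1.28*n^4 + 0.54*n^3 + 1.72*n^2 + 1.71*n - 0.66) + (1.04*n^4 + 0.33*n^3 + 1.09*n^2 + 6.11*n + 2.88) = 2.32*n^4 + 0.87*n^3 + 2.81*n^2 + 7.82*n + 2.22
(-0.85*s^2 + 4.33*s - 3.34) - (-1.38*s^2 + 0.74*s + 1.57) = 0.53*s^2 + 3.59*s - 4.91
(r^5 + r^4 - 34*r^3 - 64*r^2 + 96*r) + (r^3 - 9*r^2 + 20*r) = r^5 + r^4 - 33*r^3 - 73*r^2 + 116*r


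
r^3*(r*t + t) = r^4*t + r^3*t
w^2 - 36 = (w - 6)*(w + 6)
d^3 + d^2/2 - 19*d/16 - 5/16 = (d - 1)*(d + 1/4)*(d + 5/4)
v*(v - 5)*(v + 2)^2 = v^4 - v^3 - 16*v^2 - 20*v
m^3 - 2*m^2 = m^2*(m - 2)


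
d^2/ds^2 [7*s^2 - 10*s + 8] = 14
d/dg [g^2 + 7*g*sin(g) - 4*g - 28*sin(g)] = 7*g*cos(g) + 2*g + 7*sin(g) - 28*cos(g) - 4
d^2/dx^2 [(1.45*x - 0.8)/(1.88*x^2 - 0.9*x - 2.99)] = ((5.618 - 16.356*x)*(-1.88*x^2 + 0.9*x + 2.99) - (1.45*x - 0.8)*(3.76*x - 0.9)*(7.52*x - 1.8))/(-1.88*x^2 + 0.9*x + 2.99)^3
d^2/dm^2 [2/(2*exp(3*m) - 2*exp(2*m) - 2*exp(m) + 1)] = 4*((-9*exp(2*m) + 4*exp(m) + 1)*(2*exp(3*m) - 2*exp(2*m) - 2*exp(m) + 1) + 4*(-3*exp(2*m) + 2*exp(m) + 1)^2*exp(m))*exp(m)/(2*exp(3*m) - 2*exp(2*m) - 2*exp(m) + 1)^3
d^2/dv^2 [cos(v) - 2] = -cos(v)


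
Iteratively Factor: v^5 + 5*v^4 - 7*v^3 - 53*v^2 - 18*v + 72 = (v - 3)*(v^4 + 8*v^3 + 17*v^2 - 2*v - 24) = (v - 3)*(v + 2)*(v^3 + 6*v^2 + 5*v - 12) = (v - 3)*(v + 2)*(v + 3)*(v^2 + 3*v - 4) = (v - 3)*(v + 2)*(v + 3)*(v + 4)*(v - 1)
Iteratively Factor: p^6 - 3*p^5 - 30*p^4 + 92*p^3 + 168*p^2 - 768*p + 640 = (p + 4)*(p^5 - 7*p^4 - 2*p^3 + 100*p^2 - 232*p + 160) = (p - 2)*(p + 4)*(p^4 - 5*p^3 - 12*p^2 + 76*p - 80) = (p - 2)^2*(p + 4)*(p^3 - 3*p^2 - 18*p + 40) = (p - 2)^2*(p + 4)^2*(p^2 - 7*p + 10) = (p - 5)*(p - 2)^2*(p + 4)^2*(p - 2)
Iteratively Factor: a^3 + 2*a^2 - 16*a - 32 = (a - 4)*(a^2 + 6*a + 8) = (a - 4)*(a + 2)*(a + 4)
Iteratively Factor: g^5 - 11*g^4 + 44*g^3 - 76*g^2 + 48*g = (g - 2)*(g^4 - 9*g^3 + 26*g^2 - 24*g) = (g - 2)^2*(g^3 - 7*g^2 + 12*g) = g*(g - 2)^2*(g^2 - 7*g + 12) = g*(g - 4)*(g - 2)^2*(g - 3)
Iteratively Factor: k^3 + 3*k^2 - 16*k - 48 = (k + 3)*(k^2 - 16) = (k - 4)*(k + 3)*(k + 4)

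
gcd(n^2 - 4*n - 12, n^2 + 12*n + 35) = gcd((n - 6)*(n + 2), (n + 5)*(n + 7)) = 1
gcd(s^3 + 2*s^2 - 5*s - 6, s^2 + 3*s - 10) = s - 2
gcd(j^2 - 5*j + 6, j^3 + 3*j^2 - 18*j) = j - 3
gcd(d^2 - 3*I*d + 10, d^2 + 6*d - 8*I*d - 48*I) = 1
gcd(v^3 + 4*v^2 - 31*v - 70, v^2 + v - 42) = v + 7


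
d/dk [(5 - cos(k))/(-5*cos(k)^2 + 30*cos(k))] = (sin(k) + 30*sin(k)/cos(k)^2 - 10*tan(k))/(5*(cos(k) - 6)^2)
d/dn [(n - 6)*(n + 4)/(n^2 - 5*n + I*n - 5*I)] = (-(n - 6)*(n + 4)*(2*n - 5 + I) + 2*(n - 1)*(n^2 - 5*n + I*n - 5*I))/(n^2 - 5*n + I*n - 5*I)^2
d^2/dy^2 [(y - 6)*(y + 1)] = 2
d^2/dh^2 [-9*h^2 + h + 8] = -18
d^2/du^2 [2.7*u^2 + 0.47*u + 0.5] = 5.40000000000000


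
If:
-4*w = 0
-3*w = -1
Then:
No Solution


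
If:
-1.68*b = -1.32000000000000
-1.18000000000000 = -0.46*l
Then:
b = 0.79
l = 2.57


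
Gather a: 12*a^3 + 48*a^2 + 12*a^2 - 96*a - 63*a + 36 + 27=12*a^3 + 60*a^2 - 159*a + 63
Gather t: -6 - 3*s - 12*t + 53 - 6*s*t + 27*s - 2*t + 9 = 24*s + t*(-6*s - 14) + 56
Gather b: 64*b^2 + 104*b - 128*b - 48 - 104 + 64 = 64*b^2 - 24*b - 88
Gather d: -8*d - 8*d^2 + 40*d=-8*d^2 + 32*d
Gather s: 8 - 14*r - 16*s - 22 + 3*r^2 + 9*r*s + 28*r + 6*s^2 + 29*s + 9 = 3*r^2 + 14*r + 6*s^2 + s*(9*r + 13) - 5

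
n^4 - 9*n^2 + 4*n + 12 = (n - 2)^2*(n + 1)*(n + 3)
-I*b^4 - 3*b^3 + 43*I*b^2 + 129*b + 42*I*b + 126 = (b - 7)*(b + 6)*(b - 3*I)*(-I*b - I)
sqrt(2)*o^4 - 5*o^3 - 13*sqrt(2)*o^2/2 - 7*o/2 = o*(o - 7*sqrt(2)/2)*(o + sqrt(2)/2)*(sqrt(2)*o + 1)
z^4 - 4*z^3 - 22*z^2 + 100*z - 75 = (z - 5)*(z - 3)*(z - 1)*(z + 5)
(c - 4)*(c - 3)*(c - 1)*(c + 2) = c^4 - 6*c^3 + 3*c^2 + 26*c - 24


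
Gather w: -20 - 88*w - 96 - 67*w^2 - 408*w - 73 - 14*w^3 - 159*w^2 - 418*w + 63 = -14*w^3 - 226*w^2 - 914*w - 126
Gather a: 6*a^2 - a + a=6*a^2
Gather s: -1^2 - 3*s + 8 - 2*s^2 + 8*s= -2*s^2 + 5*s + 7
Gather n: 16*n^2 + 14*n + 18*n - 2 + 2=16*n^2 + 32*n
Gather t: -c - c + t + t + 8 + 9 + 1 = -2*c + 2*t + 18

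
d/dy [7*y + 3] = 7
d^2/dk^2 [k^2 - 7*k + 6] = 2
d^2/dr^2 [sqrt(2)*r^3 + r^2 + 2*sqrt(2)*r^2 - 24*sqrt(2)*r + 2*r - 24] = 6*sqrt(2)*r + 2 + 4*sqrt(2)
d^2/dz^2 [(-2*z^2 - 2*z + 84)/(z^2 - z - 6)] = 8*(-z^3 + 54*z^2 - 72*z + 132)/(z^6 - 3*z^5 - 15*z^4 + 35*z^3 + 90*z^2 - 108*z - 216)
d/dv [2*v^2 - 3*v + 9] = 4*v - 3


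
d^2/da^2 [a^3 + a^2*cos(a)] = -a^2*cos(a) - 4*a*sin(a) + 6*a + 2*cos(a)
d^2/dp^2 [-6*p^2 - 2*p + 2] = -12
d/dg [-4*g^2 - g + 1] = -8*g - 1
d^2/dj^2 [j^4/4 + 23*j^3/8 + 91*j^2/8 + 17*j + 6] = 3*j^2 + 69*j/4 + 91/4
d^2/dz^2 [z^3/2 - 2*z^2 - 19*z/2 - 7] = 3*z - 4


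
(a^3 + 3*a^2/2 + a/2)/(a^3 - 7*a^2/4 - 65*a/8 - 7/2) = 4*a*(a + 1)/(4*a^2 - 9*a - 28)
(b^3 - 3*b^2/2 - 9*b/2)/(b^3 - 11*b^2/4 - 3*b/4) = 2*(2*b + 3)/(4*b + 1)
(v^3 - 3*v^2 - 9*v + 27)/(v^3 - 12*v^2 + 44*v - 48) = (v^3 - 3*v^2 - 9*v + 27)/(v^3 - 12*v^2 + 44*v - 48)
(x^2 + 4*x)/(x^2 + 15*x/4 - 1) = 4*x/(4*x - 1)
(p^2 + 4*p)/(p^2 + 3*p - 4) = p/(p - 1)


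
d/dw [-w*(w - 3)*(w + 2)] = -3*w^2 + 2*w + 6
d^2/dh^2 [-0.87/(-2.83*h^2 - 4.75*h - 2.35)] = (-13.935486*h^2 - 23.38995*h + 0.87*(5.66*h + 4.75)*(11.32*h + 9.5) - 11.57187)/(2.83*h^2 + 4.75*h + 2.35)^3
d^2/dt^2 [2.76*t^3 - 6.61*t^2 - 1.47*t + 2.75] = 16.56*t - 13.22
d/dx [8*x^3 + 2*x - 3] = 24*x^2 + 2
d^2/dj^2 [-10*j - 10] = 0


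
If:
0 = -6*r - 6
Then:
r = -1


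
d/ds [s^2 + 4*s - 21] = 2*s + 4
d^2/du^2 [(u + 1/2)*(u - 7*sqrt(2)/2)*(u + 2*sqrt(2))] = 6*u - 3*sqrt(2) + 1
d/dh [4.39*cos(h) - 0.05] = -4.39*sin(h)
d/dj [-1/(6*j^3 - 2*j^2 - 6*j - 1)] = 2*(9*j^2 - 2*j - 3)/(-6*j^3 + 2*j^2 + 6*j + 1)^2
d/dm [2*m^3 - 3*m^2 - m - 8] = 6*m^2 - 6*m - 1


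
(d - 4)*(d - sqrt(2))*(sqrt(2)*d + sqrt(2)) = sqrt(2)*d^3 - 3*sqrt(2)*d^2 - 2*d^2 - 4*sqrt(2)*d + 6*d + 8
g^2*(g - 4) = g^3 - 4*g^2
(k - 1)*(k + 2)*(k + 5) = k^3 + 6*k^2 + 3*k - 10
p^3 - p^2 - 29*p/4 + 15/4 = (p - 3)*(p - 1/2)*(p + 5/2)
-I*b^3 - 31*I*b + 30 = (b - 6*I)*(b + 5*I)*(-I*b + 1)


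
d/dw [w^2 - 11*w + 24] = 2*w - 11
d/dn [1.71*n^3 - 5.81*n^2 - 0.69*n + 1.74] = 5.13*n^2 - 11.62*n - 0.69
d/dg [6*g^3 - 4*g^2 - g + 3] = 18*g^2 - 8*g - 1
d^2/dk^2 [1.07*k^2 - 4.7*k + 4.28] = 2.14000000000000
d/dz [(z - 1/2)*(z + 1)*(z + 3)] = 3*z^2 + 7*z + 1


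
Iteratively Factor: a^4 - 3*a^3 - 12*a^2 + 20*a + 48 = (a + 2)*(a^3 - 5*a^2 - 2*a + 24) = (a + 2)^2*(a^2 - 7*a + 12) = (a - 3)*(a + 2)^2*(a - 4)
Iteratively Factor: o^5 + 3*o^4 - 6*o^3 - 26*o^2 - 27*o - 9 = (o + 3)*(o^4 - 6*o^2 - 8*o - 3) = (o + 1)*(o + 3)*(o^3 - o^2 - 5*o - 3) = (o + 1)^2*(o + 3)*(o^2 - 2*o - 3) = (o - 3)*(o + 1)^2*(o + 3)*(o + 1)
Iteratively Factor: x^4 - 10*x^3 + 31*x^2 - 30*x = (x - 5)*(x^3 - 5*x^2 + 6*x) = x*(x - 5)*(x^2 - 5*x + 6) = x*(x - 5)*(x - 2)*(x - 3)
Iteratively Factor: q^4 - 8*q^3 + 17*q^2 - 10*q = (q - 1)*(q^3 - 7*q^2 + 10*q) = q*(q - 1)*(q^2 - 7*q + 10) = q*(q - 5)*(q - 1)*(q - 2)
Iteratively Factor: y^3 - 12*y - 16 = (y + 2)*(y^2 - 2*y - 8) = (y - 4)*(y + 2)*(y + 2)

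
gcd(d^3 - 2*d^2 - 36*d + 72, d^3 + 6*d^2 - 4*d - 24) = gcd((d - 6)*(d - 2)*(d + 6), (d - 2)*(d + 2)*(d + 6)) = d^2 + 4*d - 12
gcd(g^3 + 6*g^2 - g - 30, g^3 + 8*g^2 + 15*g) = g^2 + 8*g + 15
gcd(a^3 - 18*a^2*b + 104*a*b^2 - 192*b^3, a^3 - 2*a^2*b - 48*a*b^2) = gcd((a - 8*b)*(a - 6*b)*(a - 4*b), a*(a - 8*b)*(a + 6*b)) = a - 8*b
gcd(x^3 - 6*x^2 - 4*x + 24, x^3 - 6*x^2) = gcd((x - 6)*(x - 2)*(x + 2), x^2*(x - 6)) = x - 6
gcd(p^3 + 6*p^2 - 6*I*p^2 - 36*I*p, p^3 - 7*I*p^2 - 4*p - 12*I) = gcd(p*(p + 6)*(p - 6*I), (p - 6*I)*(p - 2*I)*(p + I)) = p - 6*I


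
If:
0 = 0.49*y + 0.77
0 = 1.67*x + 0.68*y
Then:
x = 0.64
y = -1.57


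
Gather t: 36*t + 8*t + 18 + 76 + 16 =44*t + 110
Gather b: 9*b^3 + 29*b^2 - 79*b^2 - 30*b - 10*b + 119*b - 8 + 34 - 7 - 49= 9*b^3 - 50*b^2 + 79*b - 30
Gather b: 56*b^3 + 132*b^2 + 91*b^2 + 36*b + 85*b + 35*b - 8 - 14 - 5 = 56*b^3 + 223*b^2 + 156*b - 27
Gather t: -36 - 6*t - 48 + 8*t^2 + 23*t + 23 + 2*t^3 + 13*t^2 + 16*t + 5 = 2*t^3 + 21*t^2 + 33*t - 56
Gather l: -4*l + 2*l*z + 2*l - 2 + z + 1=l*(2*z - 2) + z - 1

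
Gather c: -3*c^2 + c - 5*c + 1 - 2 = -3*c^2 - 4*c - 1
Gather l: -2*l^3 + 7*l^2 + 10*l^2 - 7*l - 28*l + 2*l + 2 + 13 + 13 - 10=-2*l^3 + 17*l^2 - 33*l + 18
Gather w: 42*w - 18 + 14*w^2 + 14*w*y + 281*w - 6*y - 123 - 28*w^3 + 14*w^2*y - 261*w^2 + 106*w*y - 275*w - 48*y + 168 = -28*w^3 + w^2*(14*y - 247) + w*(120*y + 48) - 54*y + 27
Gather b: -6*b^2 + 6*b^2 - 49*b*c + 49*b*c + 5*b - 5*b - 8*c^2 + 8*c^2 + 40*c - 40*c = 0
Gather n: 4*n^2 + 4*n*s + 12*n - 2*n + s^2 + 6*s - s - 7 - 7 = 4*n^2 + n*(4*s + 10) + s^2 + 5*s - 14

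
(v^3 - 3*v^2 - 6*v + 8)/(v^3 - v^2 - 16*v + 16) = (v + 2)/(v + 4)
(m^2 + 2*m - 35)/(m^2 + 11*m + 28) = (m - 5)/(m + 4)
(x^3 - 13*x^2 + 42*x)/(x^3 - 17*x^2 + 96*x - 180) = x*(x - 7)/(x^2 - 11*x + 30)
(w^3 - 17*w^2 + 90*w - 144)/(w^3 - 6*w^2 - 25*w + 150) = (w^2 - 11*w + 24)/(w^2 - 25)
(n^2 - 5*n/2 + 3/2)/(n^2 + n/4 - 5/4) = 2*(2*n - 3)/(4*n + 5)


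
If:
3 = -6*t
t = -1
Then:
No Solution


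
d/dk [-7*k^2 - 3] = -14*k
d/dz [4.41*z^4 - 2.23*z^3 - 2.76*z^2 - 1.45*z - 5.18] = 17.64*z^3 - 6.69*z^2 - 5.52*z - 1.45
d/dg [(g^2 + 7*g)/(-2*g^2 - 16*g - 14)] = -1/(2*g^2 + 4*g + 2)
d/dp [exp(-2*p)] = -2*exp(-2*p)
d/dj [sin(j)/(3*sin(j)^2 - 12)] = (cos(j)^2 - 5)*cos(j)/(3*(sin(j)^2 - 4)^2)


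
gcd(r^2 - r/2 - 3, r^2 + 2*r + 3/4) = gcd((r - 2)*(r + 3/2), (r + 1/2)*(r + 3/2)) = r + 3/2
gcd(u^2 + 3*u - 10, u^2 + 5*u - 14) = u - 2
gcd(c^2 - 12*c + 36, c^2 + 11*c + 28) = 1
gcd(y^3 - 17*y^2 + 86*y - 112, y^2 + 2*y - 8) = y - 2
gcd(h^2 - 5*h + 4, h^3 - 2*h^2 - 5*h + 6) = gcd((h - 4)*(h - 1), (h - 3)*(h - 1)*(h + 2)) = h - 1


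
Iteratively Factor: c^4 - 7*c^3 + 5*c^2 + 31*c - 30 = (c - 5)*(c^3 - 2*c^2 - 5*c + 6) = (c - 5)*(c - 1)*(c^2 - c - 6) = (c - 5)*(c - 1)*(c + 2)*(c - 3)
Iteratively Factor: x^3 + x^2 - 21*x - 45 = (x + 3)*(x^2 - 2*x - 15) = (x + 3)^2*(x - 5)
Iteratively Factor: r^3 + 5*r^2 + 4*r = (r)*(r^2 + 5*r + 4) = r*(r + 4)*(r + 1)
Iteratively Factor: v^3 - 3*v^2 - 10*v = (v)*(v^2 - 3*v - 10) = v*(v + 2)*(v - 5)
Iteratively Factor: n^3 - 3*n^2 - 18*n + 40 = (n - 2)*(n^2 - n - 20) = (n - 5)*(n - 2)*(n + 4)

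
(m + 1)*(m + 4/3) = m^2 + 7*m/3 + 4/3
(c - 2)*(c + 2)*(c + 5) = c^3 + 5*c^2 - 4*c - 20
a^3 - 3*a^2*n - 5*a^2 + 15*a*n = a*(a - 5)*(a - 3*n)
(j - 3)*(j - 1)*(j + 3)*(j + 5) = j^4 + 4*j^3 - 14*j^2 - 36*j + 45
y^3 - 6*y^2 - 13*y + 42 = (y - 7)*(y - 2)*(y + 3)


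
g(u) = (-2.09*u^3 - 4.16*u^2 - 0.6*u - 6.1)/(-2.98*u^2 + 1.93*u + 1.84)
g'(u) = (5.96*u - 1.93)*(-2.09*u^3 - 4.16*u^2 - 0.6*u - 6.1)/(-2.98*u^2 + 1.93*u + 1.84)^2 + (-6.27*u^2 - 8.32*u - 0.6)/(-2.98*u^2 + 1.93*u + 1.84)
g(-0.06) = -3.55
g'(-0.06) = 4.66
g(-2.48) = -0.08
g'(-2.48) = 0.81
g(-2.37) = 0.01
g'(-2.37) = 0.84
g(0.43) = -3.44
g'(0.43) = -3.55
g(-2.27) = 0.10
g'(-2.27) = 0.87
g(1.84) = 7.30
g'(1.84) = -6.14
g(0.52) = -3.84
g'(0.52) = -5.45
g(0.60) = -4.37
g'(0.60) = -7.81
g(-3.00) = -0.48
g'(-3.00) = 0.73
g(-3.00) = -0.48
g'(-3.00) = 0.73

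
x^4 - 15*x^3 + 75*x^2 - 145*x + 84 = (x - 7)*(x - 4)*(x - 3)*(x - 1)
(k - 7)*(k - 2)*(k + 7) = k^3 - 2*k^2 - 49*k + 98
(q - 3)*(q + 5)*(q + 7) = q^3 + 9*q^2 - q - 105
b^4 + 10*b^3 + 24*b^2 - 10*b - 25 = (b - 1)*(b + 1)*(b + 5)^2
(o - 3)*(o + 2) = o^2 - o - 6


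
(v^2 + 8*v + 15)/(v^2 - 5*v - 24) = (v + 5)/(v - 8)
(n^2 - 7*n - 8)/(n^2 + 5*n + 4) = (n - 8)/(n + 4)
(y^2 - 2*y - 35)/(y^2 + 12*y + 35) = (y - 7)/(y + 7)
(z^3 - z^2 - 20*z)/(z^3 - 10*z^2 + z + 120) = z*(z + 4)/(z^2 - 5*z - 24)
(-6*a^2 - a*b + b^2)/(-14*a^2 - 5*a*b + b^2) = (3*a - b)/(7*a - b)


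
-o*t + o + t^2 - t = (-o + t)*(t - 1)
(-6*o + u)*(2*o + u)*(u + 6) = -12*o^2*u - 72*o^2 - 4*o*u^2 - 24*o*u + u^3 + 6*u^2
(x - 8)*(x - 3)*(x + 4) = x^3 - 7*x^2 - 20*x + 96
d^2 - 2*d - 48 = (d - 8)*(d + 6)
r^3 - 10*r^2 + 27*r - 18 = (r - 6)*(r - 3)*(r - 1)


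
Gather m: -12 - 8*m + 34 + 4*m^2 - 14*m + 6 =4*m^2 - 22*m + 28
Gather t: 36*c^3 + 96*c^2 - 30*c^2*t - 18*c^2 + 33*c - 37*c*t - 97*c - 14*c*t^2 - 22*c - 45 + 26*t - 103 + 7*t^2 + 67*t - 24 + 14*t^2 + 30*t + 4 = 36*c^3 + 78*c^2 - 86*c + t^2*(21 - 14*c) + t*(-30*c^2 - 37*c + 123) - 168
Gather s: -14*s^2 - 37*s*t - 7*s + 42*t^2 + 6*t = -14*s^2 + s*(-37*t - 7) + 42*t^2 + 6*t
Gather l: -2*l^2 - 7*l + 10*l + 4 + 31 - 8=-2*l^2 + 3*l + 27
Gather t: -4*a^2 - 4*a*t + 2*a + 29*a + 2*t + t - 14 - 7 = -4*a^2 + 31*a + t*(3 - 4*a) - 21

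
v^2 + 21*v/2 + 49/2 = (v + 7/2)*(v + 7)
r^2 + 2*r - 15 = (r - 3)*(r + 5)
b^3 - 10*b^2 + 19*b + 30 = (b - 6)*(b - 5)*(b + 1)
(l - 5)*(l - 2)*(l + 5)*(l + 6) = l^4 + 4*l^3 - 37*l^2 - 100*l + 300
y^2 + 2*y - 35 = (y - 5)*(y + 7)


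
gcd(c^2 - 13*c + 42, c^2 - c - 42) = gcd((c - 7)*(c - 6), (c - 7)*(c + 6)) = c - 7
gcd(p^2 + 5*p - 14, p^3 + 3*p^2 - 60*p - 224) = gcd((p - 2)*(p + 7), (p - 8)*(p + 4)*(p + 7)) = p + 7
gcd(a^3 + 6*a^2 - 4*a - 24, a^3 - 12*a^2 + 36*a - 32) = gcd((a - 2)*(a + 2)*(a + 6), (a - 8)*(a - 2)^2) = a - 2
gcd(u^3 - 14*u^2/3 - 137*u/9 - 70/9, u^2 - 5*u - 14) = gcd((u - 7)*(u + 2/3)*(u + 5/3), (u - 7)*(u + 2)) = u - 7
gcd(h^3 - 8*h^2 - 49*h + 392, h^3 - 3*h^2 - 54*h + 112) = h^2 - h - 56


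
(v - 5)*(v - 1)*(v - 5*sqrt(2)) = v^3 - 5*sqrt(2)*v^2 - 6*v^2 + 5*v + 30*sqrt(2)*v - 25*sqrt(2)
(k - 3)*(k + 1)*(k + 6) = k^3 + 4*k^2 - 15*k - 18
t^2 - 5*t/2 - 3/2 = (t - 3)*(t + 1/2)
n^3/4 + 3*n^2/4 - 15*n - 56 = (n/4 + 1)*(n - 8)*(n + 7)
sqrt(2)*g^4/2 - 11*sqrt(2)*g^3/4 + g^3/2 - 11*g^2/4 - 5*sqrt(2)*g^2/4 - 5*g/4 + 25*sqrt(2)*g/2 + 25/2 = (g - 5)*(g - 5/2)*(g + sqrt(2)/2)*(sqrt(2)*g/2 + sqrt(2))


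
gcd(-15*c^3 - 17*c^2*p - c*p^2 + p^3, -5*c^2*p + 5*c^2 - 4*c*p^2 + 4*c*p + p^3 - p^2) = -5*c^2 - 4*c*p + p^2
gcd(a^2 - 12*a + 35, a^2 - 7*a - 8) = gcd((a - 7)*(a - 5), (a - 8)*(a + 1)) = 1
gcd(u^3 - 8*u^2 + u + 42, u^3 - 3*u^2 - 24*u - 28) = u^2 - 5*u - 14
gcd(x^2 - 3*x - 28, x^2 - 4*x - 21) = x - 7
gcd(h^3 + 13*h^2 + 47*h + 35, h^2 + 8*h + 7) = h^2 + 8*h + 7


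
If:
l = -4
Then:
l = -4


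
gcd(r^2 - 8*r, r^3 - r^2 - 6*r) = r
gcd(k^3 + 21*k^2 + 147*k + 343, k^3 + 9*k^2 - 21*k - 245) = k^2 + 14*k + 49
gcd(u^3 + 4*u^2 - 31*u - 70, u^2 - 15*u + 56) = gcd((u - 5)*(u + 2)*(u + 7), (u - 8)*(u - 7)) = 1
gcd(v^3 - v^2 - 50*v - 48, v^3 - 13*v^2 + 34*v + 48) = v^2 - 7*v - 8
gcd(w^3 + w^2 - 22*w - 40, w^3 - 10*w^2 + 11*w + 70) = w^2 - 3*w - 10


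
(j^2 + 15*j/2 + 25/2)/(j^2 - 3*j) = (2*j^2 + 15*j + 25)/(2*j*(j - 3))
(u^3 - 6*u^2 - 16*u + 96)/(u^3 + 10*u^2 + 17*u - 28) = (u^2 - 10*u + 24)/(u^2 + 6*u - 7)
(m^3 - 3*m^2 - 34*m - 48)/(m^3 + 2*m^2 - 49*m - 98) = (m^2 - 5*m - 24)/(m^2 - 49)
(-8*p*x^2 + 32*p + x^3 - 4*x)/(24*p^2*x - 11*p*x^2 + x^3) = (x^2 - 4)/(x*(-3*p + x))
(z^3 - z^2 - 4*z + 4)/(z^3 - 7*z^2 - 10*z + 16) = (z - 2)/(z - 8)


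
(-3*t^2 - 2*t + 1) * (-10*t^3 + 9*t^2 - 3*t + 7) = 30*t^5 - 7*t^4 - 19*t^3 - 6*t^2 - 17*t + 7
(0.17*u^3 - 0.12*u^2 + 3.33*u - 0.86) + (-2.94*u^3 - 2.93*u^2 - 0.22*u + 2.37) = -2.77*u^3 - 3.05*u^2 + 3.11*u + 1.51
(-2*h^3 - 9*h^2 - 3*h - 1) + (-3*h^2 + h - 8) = -2*h^3 - 12*h^2 - 2*h - 9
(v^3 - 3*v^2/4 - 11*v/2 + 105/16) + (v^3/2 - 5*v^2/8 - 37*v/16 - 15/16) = 3*v^3/2 - 11*v^2/8 - 125*v/16 + 45/8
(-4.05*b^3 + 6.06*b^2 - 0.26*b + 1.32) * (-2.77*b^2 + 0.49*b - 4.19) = 11.2185*b^5 - 18.7707*b^4 + 20.6591*b^3 - 29.1752*b^2 + 1.7362*b - 5.5308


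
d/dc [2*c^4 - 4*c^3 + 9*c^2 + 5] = 2*c*(4*c^2 - 6*c + 9)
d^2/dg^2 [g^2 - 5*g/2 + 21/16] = 2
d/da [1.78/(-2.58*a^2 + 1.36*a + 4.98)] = (9.1848*a - 2.4208)/(-2.58*a^2 + 1.36*a + 4.98)^2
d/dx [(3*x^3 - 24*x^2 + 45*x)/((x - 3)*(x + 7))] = 3*(x^2 + 14*x - 35)/(x^2 + 14*x + 49)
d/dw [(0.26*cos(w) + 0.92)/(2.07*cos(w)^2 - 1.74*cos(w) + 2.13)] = (0.5382*cos(w)^2 + 3.8088*cos(w) - 2.1546)*sin(w)/(4.2849*cos(w)^4 - 7.2036*cos(w)^3 + 11.8458*cos(w)^2 - 7.4124*cos(w) + 4.5369)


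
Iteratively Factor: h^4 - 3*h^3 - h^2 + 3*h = (h)*(h^3 - 3*h^2 - h + 3) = h*(h - 1)*(h^2 - 2*h - 3) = h*(h - 3)*(h - 1)*(h + 1)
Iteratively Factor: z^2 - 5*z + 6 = (z - 3)*(z - 2)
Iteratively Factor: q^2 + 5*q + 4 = (q + 4)*(q + 1)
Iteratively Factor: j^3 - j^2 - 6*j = (j + 2)*(j^2 - 3*j) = (j - 3)*(j + 2)*(j)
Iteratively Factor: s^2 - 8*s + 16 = (s - 4)*(s - 4)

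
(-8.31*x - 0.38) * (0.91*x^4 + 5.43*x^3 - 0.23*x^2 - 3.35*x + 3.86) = -7.5621*x^5 - 45.4691*x^4 - 0.1521*x^3 + 27.9259*x^2 - 30.8036*x - 1.4668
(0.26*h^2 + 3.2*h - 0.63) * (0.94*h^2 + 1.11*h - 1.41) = 0.2444*h^4 + 3.2966*h^3 + 2.5932*h^2 - 5.2113*h + 0.8883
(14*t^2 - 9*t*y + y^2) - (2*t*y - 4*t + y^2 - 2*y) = 14*t^2 - 11*t*y + 4*t + 2*y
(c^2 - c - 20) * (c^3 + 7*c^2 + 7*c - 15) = c^5 + 6*c^4 - 20*c^3 - 162*c^2 - 125*c + 300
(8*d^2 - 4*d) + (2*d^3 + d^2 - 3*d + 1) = 2*d^3 + 9*d^2 - 7*d + 1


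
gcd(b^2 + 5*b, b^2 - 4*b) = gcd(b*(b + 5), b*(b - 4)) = b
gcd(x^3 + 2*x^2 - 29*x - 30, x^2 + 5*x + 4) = x + 1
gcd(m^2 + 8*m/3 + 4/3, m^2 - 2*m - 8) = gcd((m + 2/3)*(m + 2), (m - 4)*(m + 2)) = m + 2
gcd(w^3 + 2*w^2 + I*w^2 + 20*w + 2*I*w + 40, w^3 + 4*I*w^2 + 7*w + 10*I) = w + 5*I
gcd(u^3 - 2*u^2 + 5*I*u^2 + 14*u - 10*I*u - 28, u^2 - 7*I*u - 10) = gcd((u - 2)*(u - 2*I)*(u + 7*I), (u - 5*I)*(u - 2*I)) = u - 2*I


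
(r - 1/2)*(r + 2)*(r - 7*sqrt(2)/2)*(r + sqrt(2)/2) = r^4 - 3*sqrt(2)*r^3 + 3*r^3/2 - 9*sqrt(2)*r^2/2 - 9*r^2/2 - 21*r/4 + 3*sqrt(2)*r + 7/2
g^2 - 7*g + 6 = (g - 6)*(g - 1)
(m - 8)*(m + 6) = m^2 - 2*m - 48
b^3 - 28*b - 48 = (b - 6)*(b + 2)*(b + 4)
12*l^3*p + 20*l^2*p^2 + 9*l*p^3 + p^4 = p*(l + p)*(2*l + p)*(6*l + p)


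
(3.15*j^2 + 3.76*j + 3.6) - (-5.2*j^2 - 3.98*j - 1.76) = 8.35*j^2 + 7.74*j + 5.36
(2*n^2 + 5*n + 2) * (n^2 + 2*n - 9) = 2*n^4 + 9*n^3 - 6*n^2 - 41*n - 18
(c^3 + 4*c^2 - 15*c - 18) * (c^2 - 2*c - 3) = c^5 + 2*c^4 - 26*c^3 + 81*c + 54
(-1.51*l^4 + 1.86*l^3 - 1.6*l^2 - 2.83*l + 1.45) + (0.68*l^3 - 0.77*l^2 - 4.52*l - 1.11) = -1.51*l^4 + 2.54*l^3 - 2.37*l^2 - 7.35*l + 0.34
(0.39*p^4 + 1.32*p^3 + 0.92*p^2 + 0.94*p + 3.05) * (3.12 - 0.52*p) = -0.2028*p^5 + 0.5304*p^4 + 3.64*p^3 + 2.3816*p^2 + 1.3468*p + 9.516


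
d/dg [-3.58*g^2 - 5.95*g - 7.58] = -7.16*g - 5.95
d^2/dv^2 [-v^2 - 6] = -2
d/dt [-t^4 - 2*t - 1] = -4*t^3 - 2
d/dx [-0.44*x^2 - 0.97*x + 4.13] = -0.88*x - 0.97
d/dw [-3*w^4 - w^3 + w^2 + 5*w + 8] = -12*w^3 - 3*w^2 + 2*w + 5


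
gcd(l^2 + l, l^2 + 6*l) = l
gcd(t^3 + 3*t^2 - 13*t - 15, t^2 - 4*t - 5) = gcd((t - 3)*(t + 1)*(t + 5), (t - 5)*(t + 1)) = t + 1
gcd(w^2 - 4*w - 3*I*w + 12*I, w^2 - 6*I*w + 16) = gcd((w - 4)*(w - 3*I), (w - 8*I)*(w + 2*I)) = 1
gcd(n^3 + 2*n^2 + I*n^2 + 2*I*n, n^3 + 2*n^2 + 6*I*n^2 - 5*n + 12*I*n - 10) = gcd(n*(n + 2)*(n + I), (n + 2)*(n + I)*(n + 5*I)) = n^2 + n*(2 + I) + 2*I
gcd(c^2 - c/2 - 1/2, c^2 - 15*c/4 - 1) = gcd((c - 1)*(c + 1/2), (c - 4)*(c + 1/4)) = 1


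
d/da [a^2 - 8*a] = 2*a - 8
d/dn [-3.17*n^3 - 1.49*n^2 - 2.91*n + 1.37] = -9.51*n^2 - 2.98*n - 2.91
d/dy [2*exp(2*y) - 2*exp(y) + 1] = (4*exp(y) - 2)*exp(y)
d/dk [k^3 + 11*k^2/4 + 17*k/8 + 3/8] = 3*k^2 + 11*k/2 + 17/8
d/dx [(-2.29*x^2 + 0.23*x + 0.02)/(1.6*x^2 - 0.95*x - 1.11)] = (1.8075*x^2 + 5.0198*x - 0.2363)/(2.56*x^4 - 3.04*x^3 - 2.6495*x^2 + 2.109*x + 1.2321)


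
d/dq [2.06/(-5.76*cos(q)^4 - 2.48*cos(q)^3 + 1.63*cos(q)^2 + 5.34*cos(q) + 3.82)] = (-47.4624*cos(q)^3 - 15.3264*cos(q)^2 + 6.7156*cos(q) + 11.0004)*sin(q)/(-5.76*cos(q)^4 - 2.48*cos(q)^3 + 1.63*cos(q)^2 + 5.34*cos(q) + 3.82)^2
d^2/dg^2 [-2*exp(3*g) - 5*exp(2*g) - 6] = (-18*exp(g) - 20)*exp(2*g)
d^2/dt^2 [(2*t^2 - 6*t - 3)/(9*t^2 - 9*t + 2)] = 2*(-324*t^3 - 837*t^2 + 1053*t - 289)/(729*t^6 - 2187*t^5 + 2673*t^4 - 1701*t^3 + 594*t^2 - 108*t + 8)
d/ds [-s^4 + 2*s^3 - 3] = s^2*(6 - 4*s)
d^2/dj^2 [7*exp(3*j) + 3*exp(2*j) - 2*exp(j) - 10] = (63*exp(2*j) + 12*exp(j) - 2)*exp(j)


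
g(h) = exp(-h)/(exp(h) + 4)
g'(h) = -exp(-h)/(exp(h) + 4) - 1/(exp(h) + 4)^2 = 2*(-exp(h) - 2)*exp(-h)/(exp(2*h) + 8*exp(h) + 16)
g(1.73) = 0.02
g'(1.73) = -0.03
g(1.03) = 0.05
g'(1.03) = -0.07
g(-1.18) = 0.76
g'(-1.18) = -0.81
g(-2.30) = 2.43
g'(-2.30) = -2.49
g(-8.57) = 1317.72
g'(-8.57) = -1317.78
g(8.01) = 0.00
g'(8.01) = -0.00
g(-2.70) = 3.66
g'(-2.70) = -3.72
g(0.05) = 0.19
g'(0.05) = -0.23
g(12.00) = 0.00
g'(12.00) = 0.00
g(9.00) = 0.00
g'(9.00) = 0.00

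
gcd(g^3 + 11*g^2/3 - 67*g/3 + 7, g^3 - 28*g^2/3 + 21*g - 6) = g^2 - 10*g/3 + 1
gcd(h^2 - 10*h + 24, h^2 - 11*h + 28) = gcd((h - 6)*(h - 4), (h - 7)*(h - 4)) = h - 4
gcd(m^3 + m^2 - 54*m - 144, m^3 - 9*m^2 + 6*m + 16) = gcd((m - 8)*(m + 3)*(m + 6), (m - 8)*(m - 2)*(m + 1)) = m - 8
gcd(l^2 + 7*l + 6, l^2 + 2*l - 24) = l + 6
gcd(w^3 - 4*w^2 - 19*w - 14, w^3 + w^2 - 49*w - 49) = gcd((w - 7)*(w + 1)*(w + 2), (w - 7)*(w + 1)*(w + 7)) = w^2 - 6*w - 7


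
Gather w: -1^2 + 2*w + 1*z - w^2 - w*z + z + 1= -w^2 + w*(2 - z) + 2*z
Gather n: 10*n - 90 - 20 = 10*n - 110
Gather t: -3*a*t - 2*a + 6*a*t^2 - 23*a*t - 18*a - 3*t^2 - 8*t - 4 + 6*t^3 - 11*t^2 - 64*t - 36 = -20*a + 6*t^3 + t^2*(6*a - 14) + t*(-26*a - 72) - 40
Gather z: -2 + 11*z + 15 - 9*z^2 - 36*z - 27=-9*z^2 - 25*z - 14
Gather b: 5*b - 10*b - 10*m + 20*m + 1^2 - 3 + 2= -5*b + 10*m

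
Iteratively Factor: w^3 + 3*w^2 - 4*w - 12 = (w + 2)*(w^2 + w - 6) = (w - 2)*(w + 2)*(w + 3)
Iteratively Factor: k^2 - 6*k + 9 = (k - 3)*(k - 3)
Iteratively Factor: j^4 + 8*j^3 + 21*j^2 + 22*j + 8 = (j + 4)*(j^3 + 4*j^2 + 5*j + 2) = (j + 2)*(j + 4)*(j^2 + 2*j + 1) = (j + 1)*(j + 2)*(j + 4)*(j + 1)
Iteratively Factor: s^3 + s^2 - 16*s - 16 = (s + 4)*(s^2 - 3*s - 4) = (s + 1)*(s + 4)*(s - 4)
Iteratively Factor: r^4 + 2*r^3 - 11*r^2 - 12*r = (r + 4)*(r^3 - 2*r^2 - 3*r) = (r - 3)*(r + 4)*(r^2 + r) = r*(r - 3)*(r + 4)*(r + 1)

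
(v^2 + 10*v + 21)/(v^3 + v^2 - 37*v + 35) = (v + 3)/(v^2 - 6*v + 5)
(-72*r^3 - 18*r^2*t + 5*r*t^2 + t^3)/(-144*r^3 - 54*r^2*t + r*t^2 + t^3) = (4*r - t)/(8*r - t)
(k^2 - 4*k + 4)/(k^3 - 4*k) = (k - 2)/(k*(k + 2))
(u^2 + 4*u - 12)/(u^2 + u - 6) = (u + 6)/(u + 3)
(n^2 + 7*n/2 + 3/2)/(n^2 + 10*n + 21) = (n + 1/2)/(n + 7)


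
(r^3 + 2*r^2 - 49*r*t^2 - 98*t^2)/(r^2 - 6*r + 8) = (r^3 + 2*r^2 - 49*r*t^2 - 98*t^2)/(r^2 - 6*r + 8)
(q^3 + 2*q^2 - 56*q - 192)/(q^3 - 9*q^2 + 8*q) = (q^2 + 10*q + 24)/(q*(q - 1))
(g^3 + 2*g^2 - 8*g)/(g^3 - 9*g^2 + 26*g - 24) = g*(g + 4)/(g^2 - 7*g + 12)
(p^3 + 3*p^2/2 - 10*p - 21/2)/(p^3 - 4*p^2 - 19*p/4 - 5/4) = 2*(-2*p^3 - 3*p^2 + 20*p + 21)/(-4*p^3 + 16*p^2 + 19*p + 5)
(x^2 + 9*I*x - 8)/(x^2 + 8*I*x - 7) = (x + 8*I)/(x + 7*I)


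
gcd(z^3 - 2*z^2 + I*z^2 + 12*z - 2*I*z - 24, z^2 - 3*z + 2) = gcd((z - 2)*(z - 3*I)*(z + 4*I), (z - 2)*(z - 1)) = z - 2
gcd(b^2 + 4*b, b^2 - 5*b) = b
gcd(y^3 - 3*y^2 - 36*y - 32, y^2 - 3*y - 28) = y + 4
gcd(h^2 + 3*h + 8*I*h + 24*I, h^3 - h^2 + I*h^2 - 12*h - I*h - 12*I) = h + 3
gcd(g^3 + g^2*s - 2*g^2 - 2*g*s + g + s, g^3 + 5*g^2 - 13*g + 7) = g^2 - 2*g + 1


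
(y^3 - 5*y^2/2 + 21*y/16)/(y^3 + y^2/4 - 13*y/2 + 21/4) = y*(4*y - 3)/(4*(y^2 + 2*y - 3))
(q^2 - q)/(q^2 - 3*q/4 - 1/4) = 4*q/(4*q + 1)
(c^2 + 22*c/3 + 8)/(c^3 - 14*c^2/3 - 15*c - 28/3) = (c + 6)/(c^2 - 6*c - 7)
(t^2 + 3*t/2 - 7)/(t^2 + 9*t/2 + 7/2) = (t - 2)/(t + 1)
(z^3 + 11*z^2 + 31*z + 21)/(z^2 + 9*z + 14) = (z^2 + 4*z + 3)/(z + 2)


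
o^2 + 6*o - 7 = (o - 1)*(o + 7)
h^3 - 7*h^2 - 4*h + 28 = (h - 7)*(h - 2)*(h + 2)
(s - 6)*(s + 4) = s^2 - 2*s - 24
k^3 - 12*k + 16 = (k - 2)^2*(k + 4)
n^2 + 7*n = n*(n + 7)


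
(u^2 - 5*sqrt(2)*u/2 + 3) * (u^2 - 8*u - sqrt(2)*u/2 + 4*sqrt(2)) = u^4 - 8*u^3 - 3*sqrt(2)*u^3 + 11*u^2/2 + 24*sqrt(2)*u^2 - 44*u - 3*sqrt(2)*u/2 + 12*sqrt(2)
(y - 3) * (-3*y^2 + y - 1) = -3*y^3 + 10*y^2 - 4*y + 3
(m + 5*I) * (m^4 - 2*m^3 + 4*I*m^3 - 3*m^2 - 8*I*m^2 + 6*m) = m^5 - 2*m^4 + 9*I*m^4 - 23*m^3 - 18*I*m^3 + 46*m^2 - 15*I*m^2 + 30*I*m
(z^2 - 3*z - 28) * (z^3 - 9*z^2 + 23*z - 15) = z^5 - 12*z^4 + 22*z^3 + 168*z^2 - 599*z + 420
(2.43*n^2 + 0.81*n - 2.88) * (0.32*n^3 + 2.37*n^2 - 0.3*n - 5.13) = 0.7776*n^5 + 6.0183*n^4 + 0.2691*n^3 - 19.5345*n^2 - 3.2913*n + 14.7744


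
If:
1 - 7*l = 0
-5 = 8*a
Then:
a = -5/8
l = 1/7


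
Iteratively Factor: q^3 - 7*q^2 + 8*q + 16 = (q + 1)*(q^2 - 8*q + 16) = (q - 4)*(q + 1)*(q - 4)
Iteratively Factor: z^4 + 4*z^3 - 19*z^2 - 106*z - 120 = (z + 4)*(z^3 - 19*z - 30) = (z + 2)*(z + 4)*(z^2 - 2*z - 15) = (z + 2)*(z + 3)*(z + 4)*(z - 5)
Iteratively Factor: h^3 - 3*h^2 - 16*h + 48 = (h + 4)*(h^2 - 7*h + 12) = (h - 4)*(h + 4)*(h - 3)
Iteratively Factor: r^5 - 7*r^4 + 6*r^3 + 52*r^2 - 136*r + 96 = (r - 2)*(r^4 - 5*r^3 - 4*r^2 + 44*r - 48) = (r - 4)*(r - 2)*(r^3 - r^2 - 8*r + 12) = (r - 4)*(r - 2)^2*(r^2 + r - 6) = (r - 4)*(r - 2)^2*(r + 3)*(r - 2)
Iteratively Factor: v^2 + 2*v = (v + 2)*(v)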